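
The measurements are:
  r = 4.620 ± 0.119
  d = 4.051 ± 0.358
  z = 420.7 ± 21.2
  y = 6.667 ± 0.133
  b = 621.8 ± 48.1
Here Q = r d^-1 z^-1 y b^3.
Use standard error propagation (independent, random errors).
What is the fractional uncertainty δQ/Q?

0.255

For a monomial Q ∝ r, d^-1, z^-1, y, b^3, fractional errors add in quadrature:
  (1·δr/r)² = (1×0.0258)² = 0.000663;  (-1·δd/d)² = (-1×0.0884)² = 0.00781;  (-1·δz/z)² = (-1×0.0504)² = 0.00254;  (1·δy/y)² = (1×0.0199)² = 0.000398;  (3·δb/b)² = (3×0.0774)² = 0.0539
δQ/Q = √(0.0653) = 0.255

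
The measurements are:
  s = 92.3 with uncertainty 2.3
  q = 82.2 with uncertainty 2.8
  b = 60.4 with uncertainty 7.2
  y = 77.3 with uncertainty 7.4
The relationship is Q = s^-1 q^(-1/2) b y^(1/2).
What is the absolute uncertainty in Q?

Products/powers → add relative errors in quadrature, weighted by exponent:
  (-1·δs/s)² = (-1×0.0249)² = 0.000621;  (−½·δq/q)² = (-0.5×0.0341)² = 0.000290;  (1·δb/b)² = (1×0.119)² = 0.0142;  (½·δy/y)² = (0.5×0.0957)² = 0.00229
δQ/Q = √(0.0174) = 0.132
Q = 0.635, so δQ = 0.132 × 0.635 = 0.0837.

0.0837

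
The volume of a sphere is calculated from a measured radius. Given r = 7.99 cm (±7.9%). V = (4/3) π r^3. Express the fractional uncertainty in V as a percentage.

23.7%

V ∝ r^3, so δV/V = |3| · δr/r = 3 × 0.0790 = 0.237.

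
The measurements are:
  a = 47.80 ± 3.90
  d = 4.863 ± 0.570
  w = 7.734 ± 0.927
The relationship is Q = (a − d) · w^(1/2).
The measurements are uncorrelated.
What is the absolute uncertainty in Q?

13.1

Let u = a − d = 42.94. δu = √(δa² + δd²) = √(15.2 + 0.325) = 3.94, so δu/u = 0.0918.
Q is then a monomial in u, w:
δQ/Q = √((δu/u)² + (½·δw/w)²) = √(0.00843 + 0.00359) = 0.110
Q = 119.4, so δQ = 0.110 × 119.4 = 13.1.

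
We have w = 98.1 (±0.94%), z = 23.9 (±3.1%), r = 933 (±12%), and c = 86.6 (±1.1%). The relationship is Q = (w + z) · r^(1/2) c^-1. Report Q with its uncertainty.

Let u = w + z = 122. δu = √(δw² + δz²) = √(0.850 + 0.549) = 1.18, so δu/u = 0.00970.
Q is then a monomial in u, r, c:
δQ/Q = √((δu/u)² + (½·δr/r)² + (-1·δc/c)²) = √(9.4e-05 + 0.00360 + 0.000121) = 0.0618
Q = 43.0, so δQ = 0.0618 × 43.0 = 2.66.

43.0 ± 2.66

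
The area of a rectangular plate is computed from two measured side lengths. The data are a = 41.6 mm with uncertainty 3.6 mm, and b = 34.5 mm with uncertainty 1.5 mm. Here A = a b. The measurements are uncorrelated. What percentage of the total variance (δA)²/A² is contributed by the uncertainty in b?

(δA/A)² = (1·δa/a)² + (1·δb/b)²
  a term: (1×0.0865)² = 0.00749
  b term: (1×0.0435)² = 0.00189
Total = 0.00938. Share from b = 0.00189/0.00938 = 0.202.

20.2%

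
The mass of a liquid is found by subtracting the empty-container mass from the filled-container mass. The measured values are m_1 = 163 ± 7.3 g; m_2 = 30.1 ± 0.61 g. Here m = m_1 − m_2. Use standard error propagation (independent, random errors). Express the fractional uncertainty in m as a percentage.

Absolute uncertainties add in quadrature for a linear combination:
  (δm_1)² = 53.3;  (δm_2)² = 0.372
δm = √(53.7) = 7.33 g
m = 133 g, so δm/m = 7.33/133 = 0.0551.

5.51%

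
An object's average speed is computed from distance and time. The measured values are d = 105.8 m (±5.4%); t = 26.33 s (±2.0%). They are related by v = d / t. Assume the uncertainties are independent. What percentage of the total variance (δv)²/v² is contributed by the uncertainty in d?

(δv/v)² = (1·δd/d)² + (-1·δt/t)²
  d term: (1×0.0540)² = 0.00292
  t term: (-1×0.0200)² = 0.000400
Total = 0.00332. Share from d = 0.00292/0.00332 = 0.879.

87.9%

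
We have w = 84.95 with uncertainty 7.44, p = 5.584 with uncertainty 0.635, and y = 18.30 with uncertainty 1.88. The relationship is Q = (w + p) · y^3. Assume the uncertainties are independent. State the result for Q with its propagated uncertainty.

Let u = w + p = 90.53. δu = √(δw² + δp²) = √(55.4 + 0.403) = 7.47, so δu/u = 0.0825.
Q is then a monomial in u, y:
δQ/Q = √((δu/u)² + (3·δy/y)²) = √(0.00680 + 0.0950) = 0.319
Q = 554800, so δQ = 0.319 × 554800 = 1.77e+05.

(5.548 ± 1.77) × 10^5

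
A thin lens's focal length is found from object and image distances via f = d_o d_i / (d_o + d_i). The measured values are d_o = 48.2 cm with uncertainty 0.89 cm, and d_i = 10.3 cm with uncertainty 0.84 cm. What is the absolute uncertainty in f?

∂f/∂d_o = (d_i/(d_o+d_i))² = 0.0310;  ∂f/∂d_i = (d_o/(d_o+d_i))² = 0.679
δf = √((∂f/∂d_o · δd_o)² + (∂f/∂d_i · δd_i)²) = √(0.000761 + 0.325) = 0.571 cm

0.571 cm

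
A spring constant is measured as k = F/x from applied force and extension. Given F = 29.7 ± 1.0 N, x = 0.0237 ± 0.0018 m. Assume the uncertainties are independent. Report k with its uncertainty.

1250 ± 104 N/m

Products/powers → add relative errors in quadrature, weighted by exponent:
  (1·δF/F)² = (1×0.0337)² = 0.00113;  (-1·δx/x)² = (-1×0.0759)² = 0.00577
δk/k = √(0.00690) = 0.0831
k = 1250 N/m, so δk = 0.0831 × 1250 = 104 N/m.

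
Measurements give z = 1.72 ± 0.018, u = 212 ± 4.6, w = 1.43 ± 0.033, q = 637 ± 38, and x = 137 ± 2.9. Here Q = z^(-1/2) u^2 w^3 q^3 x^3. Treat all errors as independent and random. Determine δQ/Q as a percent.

20.7%

For a monomial Q ∝ z^(-1/2), u^2, w^3, q^3, x^3, fractional errors add in quadrature:
  (−½·δz/z)² = (-0.5×0.0105)² = 2.74e-05;  (2·δu/u)² = (2×0.0217)² = 0.00188;  (3·δw/w)² = (3×0.0231)² = 0.00479;  (3·δq/q)² = (3×0.0597)² = 0.0320;  (3·δx/x)² = (3×0.0212)² = 0.00403
δQ/Q = √(0.0428) = 0.207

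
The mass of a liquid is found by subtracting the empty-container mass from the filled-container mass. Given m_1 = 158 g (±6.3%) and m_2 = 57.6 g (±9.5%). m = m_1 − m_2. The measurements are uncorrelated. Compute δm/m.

0.113

Each term contributes (cᵢ δxᵢ)² to (δm)²:
  (δm_1)² = 99.1;  (δm_2)² = 29.9
δm = √(129) = 11.4 g
m = 100 g, so δm/m = 11.4/100 = 0.113.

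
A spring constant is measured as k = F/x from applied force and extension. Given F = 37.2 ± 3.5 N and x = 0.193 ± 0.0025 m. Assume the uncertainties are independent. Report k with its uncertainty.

For a monomial k ∝ F, x^-1, fractional errors add in quadrature:
  (1·δF/F)² = (1×0.0941)² = 0.00885;  (-1·δx/x)² = (-1×0.0130)² = 0.000168
δk/k = √(0.00902) = 0.0950
k = 193 N/m, so δk = 0.0950 × 193 = 18.3 N/m.

193 ± 18.3 N/m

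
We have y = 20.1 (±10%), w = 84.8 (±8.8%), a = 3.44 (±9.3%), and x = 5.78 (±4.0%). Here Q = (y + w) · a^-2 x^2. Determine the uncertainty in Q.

Let u = y + w = 105. δu = √(δy² + δw²) = √(4.04 + 55.7) = 7.73, so δu/u = 0.0737.
Q is then a monomial in u, a, x:
δQ/Q = √((δu/u)² + (-2·δa/a)² + (2·δx/x)²) = √(0.00543 + 0.0346 + 0.00640) = 0.215
Q = 296, so δQ = 0.215 × 296 = 63.8.

63.8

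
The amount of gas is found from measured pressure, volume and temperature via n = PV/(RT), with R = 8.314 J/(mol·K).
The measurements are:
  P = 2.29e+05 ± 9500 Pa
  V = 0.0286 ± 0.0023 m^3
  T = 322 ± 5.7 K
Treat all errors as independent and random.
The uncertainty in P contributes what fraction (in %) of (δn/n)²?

(δn/n)² = (1·δP/P)² + (1·δV/V)² + (-1·δT/T)²
  P term: (1×0.0415)² = 0.00172
  V term: (1×0.0804)² = 0.00647
  T term: (-1×0.0177)² = 0.000313
Total = 0.00850. Share from P = 0.00172/0.00850 = 0.202.

20.2%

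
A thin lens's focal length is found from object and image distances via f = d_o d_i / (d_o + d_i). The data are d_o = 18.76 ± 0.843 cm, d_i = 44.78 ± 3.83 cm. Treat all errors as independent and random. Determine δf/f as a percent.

4.05%

∂f/∂d_o = (d_i/(d_o+d_i))² = 0.497;  ∂f/∂d_i = (d_o/(d_o+d_i))² = 0.0872
δf = √((∂f/∂d_o · δd_o)² + (∂f/∂d_i · δd_i)²) = √(0.175 + 0.111) = 0.536 cm
f = 13.22 cm, so δf/f = 0.536/13.22 = 0.0405.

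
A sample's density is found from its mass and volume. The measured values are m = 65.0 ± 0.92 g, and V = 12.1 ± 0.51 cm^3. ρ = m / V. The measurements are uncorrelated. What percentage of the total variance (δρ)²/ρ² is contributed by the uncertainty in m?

(δρ/ρ)² = (1·δm/m)² + (-1·δV/V)²
  m term: (1×0.0142)² = 0.000200
  V term: (-1×0.0421)² = 0.00178
Total = 0.00198. Share from m = 0.000200/0.00198 = 0.101.

10.1%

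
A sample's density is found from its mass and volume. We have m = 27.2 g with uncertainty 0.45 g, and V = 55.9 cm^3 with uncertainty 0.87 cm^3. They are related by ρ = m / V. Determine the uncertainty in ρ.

Products/powers → add relative errors in quadrature, weighted by exponent:
  (1·δm/m)² = (1×0.0165)² = 0.000274;  (-1·δV/V)² = (-1×0.0156)² = 0.000242
δρ/ρ = √(0.000516) = 0.0227
ρ = 0.487 g/cm^3, so δρ = 0.0227 × 0.487 = 0.0111 g/cm^3.

0.0111 g/cm^3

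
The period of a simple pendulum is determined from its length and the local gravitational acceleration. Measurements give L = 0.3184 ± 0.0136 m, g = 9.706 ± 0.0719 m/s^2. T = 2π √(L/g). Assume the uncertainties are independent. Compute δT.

0.0247 s

Relative error in a monomial: (δT/T)² = Σ (nᵢ · δxᵢ/xᵢ)².
  (½·δL/L)² = (0.5×0.0427)² = 0.000456;  (−½·δg/g)² = (-0.5×0.00741)² = 1.37e-05
δT/T = √(0.000470) = 0.0217
T = 1.138 s, so δT = 0.0217 × 1.138 = 0.0247 s.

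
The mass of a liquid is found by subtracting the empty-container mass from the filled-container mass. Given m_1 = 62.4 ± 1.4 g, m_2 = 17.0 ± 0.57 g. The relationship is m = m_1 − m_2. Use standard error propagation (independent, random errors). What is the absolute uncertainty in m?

1.51 g

For a sum/difference, combine absolute errors in quadrature:
  (δm_1)² = 1.96;  (δm_2)² = 0.325
δm = √(2.28) = 1.51 g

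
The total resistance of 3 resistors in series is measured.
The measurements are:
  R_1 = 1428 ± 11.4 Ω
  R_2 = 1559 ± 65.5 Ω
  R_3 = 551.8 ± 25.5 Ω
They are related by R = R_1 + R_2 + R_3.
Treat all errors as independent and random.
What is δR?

71.2 Ω

For a sum/difference, combine absolute errors in quadrature:
  (δR_1)² = 130;  (δR_2)² = 4290;  (δR_3)² = 650
δR = √(5070) = 71.2 Ω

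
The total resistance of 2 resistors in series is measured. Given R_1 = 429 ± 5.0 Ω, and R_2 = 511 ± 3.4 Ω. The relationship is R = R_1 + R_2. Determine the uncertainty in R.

6.05 Ω

R is a linear combination, so absolute uncertainties add in quadrature:
  (δR_1)² = 25.0;  (δR_2)² = 11.6
δR = √(36.6) = 6.05 Ω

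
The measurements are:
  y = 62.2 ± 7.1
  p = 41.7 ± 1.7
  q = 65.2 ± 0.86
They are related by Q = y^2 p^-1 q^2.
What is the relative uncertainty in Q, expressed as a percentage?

Relative error in a monomial: (δQ/Q)² = Σ (nᵢ · δxᵢ/xᵢ)².
  (2·δy/y)² = (2×0.114)² = 0.0521;  (-1·δp/p)² = (-1×0.0408)² = 0.00166;  (2·δq/q)² = (2×0.0132)² = 0.000696
δQ/Q = √(0.0545) = 0.233

23.3%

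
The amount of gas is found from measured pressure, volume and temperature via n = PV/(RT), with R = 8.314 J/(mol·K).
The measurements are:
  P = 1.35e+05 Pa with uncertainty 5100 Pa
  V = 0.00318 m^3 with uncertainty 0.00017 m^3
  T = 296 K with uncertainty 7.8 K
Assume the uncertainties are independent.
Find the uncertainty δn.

0.0123 mol

Relative error in a monomial: (δn/n)² = Σ (nᵢ · δxᵢ/xᵢ)².
  (1·δP/P)² = (1×0.0378)² = 0.00143;  (1·δV/V)² = (1×0.0535)² = 0.00286;  (-1·δT/T)² = (-1×0.0264)² = 0.000694
δn/n = √(0.00498) = 0.0706
n = 0.174 mol, so δn = 0.0706 × 0.174 = 0.0123 mol.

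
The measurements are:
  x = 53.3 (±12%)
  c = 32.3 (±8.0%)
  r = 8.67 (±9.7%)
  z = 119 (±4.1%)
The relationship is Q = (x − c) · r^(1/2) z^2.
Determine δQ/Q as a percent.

34.2%

Let u = x − c = 21.0. δu = √(δx² + δc²) = √(40.9 + 6.68) = 6.90, so δu/u = 0.328.
Q is then a monomial in u, r, z:
δQ/Q = √((δu/u)² + (½·δr/r)² + (2·δz/z)²) = √(0.108 + 0.00235 + 0.00672) = 0.342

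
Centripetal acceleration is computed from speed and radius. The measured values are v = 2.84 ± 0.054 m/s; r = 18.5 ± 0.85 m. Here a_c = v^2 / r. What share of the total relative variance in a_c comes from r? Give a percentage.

(δa_c/a_c)² = (2·δv/v)² + (-1·δr/r)²
  v term: (2×0.0190)² = 0.00145
  r term: (-1×0.0459)² = 0.00211
Total = 0.00356. Share from r = 0.00211/0.00356 = 0.593.

59.3%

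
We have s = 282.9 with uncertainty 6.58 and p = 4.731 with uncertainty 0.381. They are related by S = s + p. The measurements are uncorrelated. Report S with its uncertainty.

Sums and differences: (δS)² = Σ (cᵢ δxᵢ)².
  (δs)² = 43.3;  (δp)² = 0.145
δS = √(43.4) = 6.59
S = 287.6.

287.6 ± 6.59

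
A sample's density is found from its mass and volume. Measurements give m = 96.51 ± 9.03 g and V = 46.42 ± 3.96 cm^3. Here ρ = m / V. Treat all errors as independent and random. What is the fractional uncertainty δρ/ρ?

Each factor contributes (exponent × relative error)² to (δρ/ρ)²:
  (1·δm/m)² = (1×0.0936)² = 0.00875;  (-1·δV/V)² = (-1×0.0853)² = 0.00728
δρ/ρ = √(0.0160) = 0.127

0.127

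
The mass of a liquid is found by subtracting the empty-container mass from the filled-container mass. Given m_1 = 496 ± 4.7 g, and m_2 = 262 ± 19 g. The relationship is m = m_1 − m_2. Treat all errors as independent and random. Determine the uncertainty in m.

Each term contributes (cᵢ δxᵢ)² to (δm)²:
  (δm_1)² = 22.1;  (δm_2)² = 361
δm = √(383) = 19.6 g

19.6 g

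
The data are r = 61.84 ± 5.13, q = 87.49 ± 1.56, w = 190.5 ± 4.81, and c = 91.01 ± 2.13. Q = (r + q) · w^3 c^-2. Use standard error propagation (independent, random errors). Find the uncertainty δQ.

Let u = r + q = 149.3. δu = √(δr² + δq²) = √(26.3 + 2.43) = 5.36, so δu/u = 0.0359.
Q is then a monomial in u, w, c:
δQ/Q = √((δu/u)² + (3·δw/w)² + (-2·δc/c)²) = √(0.00129 + 0.00574 + 0.00219) = 0.0960
Q = 124600, so δQ = 0.0960 × 124600 = 12000.

12000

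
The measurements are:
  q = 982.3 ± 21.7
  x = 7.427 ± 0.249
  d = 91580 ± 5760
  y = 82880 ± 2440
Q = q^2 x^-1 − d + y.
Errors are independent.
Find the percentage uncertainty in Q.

Let p = q^2·x^-1 = 129900. δp/p = √((2·δq/q)² + (-1·δx/x)²) = √(0.00195 + 0.00112) = 0.0555, so δp = 7210.
Q = p − d + y: δQ = √(δp² + δd² + δy²) = √(5.19e+07 + 3.32e+07 + 5.95e+06) = 9540
Q = 121200, so δQ/Q = 9540/121200 = 0.0787.

7.87%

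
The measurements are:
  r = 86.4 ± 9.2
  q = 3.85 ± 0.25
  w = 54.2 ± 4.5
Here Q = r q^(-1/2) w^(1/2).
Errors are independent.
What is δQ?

38.5

Products/powers → add relative errors in quadrature, weighted by exponent:
  (1·δr/r)² = (1×0.106)² = 0.0113;  (−½·δq/q)² = (-0.5×0.0649)² = 0.00105;  (½·δw/w)² = (0.5×0.0830)² = 0.00172
δQ/Q = √(0.0141) = 0.119
Q = 324, so δQ = 0.119 × 324 = 38.5.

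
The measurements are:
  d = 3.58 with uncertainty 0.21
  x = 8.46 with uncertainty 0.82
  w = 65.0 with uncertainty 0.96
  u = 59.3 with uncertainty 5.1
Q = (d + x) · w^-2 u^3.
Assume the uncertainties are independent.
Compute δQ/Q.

Let h = d + x = 12.0. δh = √(δd² + δx²) = √(0.0441 + 0.672) = 0.846, so δh/h = 0.0703.
Q is then a monomial in h, w, u:
δQ/Q = √((δh/h)² + (-2·δw/w)² + (3·δu/u)²) = √(0.00494 + 0.000873 + 0.0666) = 0.269

0.269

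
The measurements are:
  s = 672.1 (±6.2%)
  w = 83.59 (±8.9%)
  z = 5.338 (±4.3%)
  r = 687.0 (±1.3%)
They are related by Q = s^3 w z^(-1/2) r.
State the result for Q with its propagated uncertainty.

(7.546 ± 1.57) × 10^12

For a monomial Q ∝ s^3, w, z^(-1/2), r, fractional errors add in quadrature:
  (3·δs/s)² = (3×0.0620)² = 0.0346;  (1·δw/w)² = (1×0.0890)² = 0.00792;  (−½·δz/z)² = (-0.5×0.0430)² = 0.000462;  (1·δr/r)² = (1×0.0130)² = 0.000169
δQ/Q = √(0.0431) = 0.208
Q = 7.546e+12, so δQ = 0.208 × 7.546e+12 = 1.57e+12.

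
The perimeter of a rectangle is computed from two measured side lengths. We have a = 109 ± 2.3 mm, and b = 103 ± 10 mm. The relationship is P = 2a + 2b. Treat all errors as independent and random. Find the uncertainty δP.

20.5 mm

Sums and differences: (δP)² = Σ (cᵢ δxᵢ)².
  (2·δa)² = 21.2;  (2·δb)² = 400
δP = √(421) = 20.5 mm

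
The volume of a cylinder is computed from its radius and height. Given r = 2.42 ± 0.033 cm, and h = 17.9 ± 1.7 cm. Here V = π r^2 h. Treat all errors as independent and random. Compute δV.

Since V is a product/quotient, work with relative uncertainties:
  (2·δr/r)² = (2×0.0136)² = 0.000744;  (1·δh/h)² = (1×0.0950)² = 0.00902
δV/V = √(0.00976) = 0.0988
V = 329 cm^3, so δV = 0.0988 × 329 = 32.5 cm^3.

32.5 cm^3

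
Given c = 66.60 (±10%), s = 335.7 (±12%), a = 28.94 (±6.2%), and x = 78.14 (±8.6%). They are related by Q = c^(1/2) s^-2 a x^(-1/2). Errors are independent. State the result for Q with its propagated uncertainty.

Relative error in a monomial: (δQ/Q)² = Σ (nᵢ · δxᵢ/xᵢ)².
  (½·δc/c)² = (0.5×0.100)² = 0.00250;  (-2·δs/s)² = (-2×0.120)² = 0.0576;  (1·δa/a)² = (1×0.0620)² = 0.00384;  (−½·δx/x)² = (-0.5×0.0860)² = 0.00185
δQ/Q = √(0.0658) = 0.257
Q = 0.0002371, so δQ = 0.257 × 0.0002371 = 6.08e-05.

(2.371 ± 0.608) × 10^-4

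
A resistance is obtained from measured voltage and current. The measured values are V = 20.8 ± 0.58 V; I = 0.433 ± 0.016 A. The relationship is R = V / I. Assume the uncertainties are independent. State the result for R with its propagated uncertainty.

Products/powers → add relative errors in quadrature, weighted by exponent:
  (1·δV/V)² = (1×0.0279)² = 0.000778;  (-1·δI/I)² = (-1×0.0370)² = 0.00137
δR/R = √(0.00214) = 0.0463
R = 48.0 Ω, so δR = 0.0463 × 48.0 = 2.22 Ω.

48.0 ± 2.22 Ω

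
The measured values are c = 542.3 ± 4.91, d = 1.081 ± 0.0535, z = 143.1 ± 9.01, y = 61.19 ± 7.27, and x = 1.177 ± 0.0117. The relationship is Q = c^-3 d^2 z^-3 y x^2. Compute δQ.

5.22e-14

For a monomial Q ∝ c^-3, d^2, z^-3, y, x^2, fractional errors add in quadrature:
  (-3·δc/c)² = (-3×0.00905)² = 0.000738;  (2·δd/d)² = (2×0.0495)² = 0.00980;  (-3·δz/z)² = (-3×0.0630)² = 0.0357;  (1·δy/y)² = (1×0.119)² = 0.0141;  (2·δx/x)² = (2×0.00994)² = 0.000395
δQ/Q = √(0.0607) = 0.246
Q = 2.12e-13, so δQ = 0.246 × 2.12e-13 = 5.22e-14.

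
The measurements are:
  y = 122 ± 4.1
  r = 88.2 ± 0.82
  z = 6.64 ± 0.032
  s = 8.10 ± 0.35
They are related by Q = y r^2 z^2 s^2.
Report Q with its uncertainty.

(2.75 ± 0.261) × 10^9

Products/powers → add relative errors in quadrature, weighted by exponent:
  (1·δy/y)² = (1×0.0336)² = 0.00113;  (2·δr/r)² = (2×0.00930)² = 0.000346;  (2·δz/z)² = (2×0.00482)² = 9.29e-05;  (2·δs/s)² = (2×0.0432)² = 0.00747
δQ/Q = √(0.00904) = 0.0951
Q = 2.75e+09, so δQ = 0.0951 × 2.75e+09 = 2.61e+08.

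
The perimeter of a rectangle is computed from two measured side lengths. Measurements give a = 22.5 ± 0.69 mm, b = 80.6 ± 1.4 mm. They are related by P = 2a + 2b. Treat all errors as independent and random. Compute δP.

3.12 mm

Sums and differences: (δP)² = Σ (cᵢ δxᵢ)².
  (2·δa)² = 1.90;  (2·δb)² = 7.84
δP = √(9.74) = 3.12 mm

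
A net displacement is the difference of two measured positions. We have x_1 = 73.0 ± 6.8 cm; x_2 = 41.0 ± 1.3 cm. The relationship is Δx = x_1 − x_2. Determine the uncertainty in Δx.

6.92 cm

For a sum/difference, combine absolute errors in quadrature:
  (δx_1)² = 46.2;  (δx_2)² = 1.69
δΔx = √(47.9) = 6.92 cm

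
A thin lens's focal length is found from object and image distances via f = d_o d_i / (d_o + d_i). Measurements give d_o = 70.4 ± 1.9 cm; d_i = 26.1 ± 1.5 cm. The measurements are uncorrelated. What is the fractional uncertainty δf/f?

∂f/∂d_o = (d_i/(d_o+d_i))² = 0.0732;  ∂f/∂d_i = (d_o/(d_o+d_i))² = 0.532
δf = √((∂f/∂d_o · δd_o)² + (∂f/∂d_i · δd_i)²) = √(0.0193 + 0.637) = 0.810 cm
f = 19.0 cm, so δf/f = 0.810/19.0 = 0.0426.

0.0426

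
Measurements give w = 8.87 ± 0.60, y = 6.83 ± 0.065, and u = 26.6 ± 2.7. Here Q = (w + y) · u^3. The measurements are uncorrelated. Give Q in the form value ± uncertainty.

Let h = w + y = 15.7. δh = √(δw² + δy²) = √(0.360 + 0.00423) = 0.604, so δh/h = 0.0384.
Q is then a monomial in h, u:
δQ/Q = √((δh/h)² + (3·δu/u)²) = √(0.00148 + 0.0927) = 0.307
Q = 2.95e+05, so δQ = 0.307 × 2.95e+05 = 90700.

(2.95 ± 0.907) × 10^5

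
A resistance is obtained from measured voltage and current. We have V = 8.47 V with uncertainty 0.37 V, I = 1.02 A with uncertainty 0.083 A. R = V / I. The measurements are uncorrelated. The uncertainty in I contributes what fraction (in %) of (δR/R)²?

77.6%

(δR/R)² = (1·δV/V)² + (-1·δI/I)²
  V term: (1×0.0437)² = 0.00191
  I term: (-1×0.0814)² = 0.00662
Total = 0.00853. Share from I = 0.00662/0.00853 = 0.776.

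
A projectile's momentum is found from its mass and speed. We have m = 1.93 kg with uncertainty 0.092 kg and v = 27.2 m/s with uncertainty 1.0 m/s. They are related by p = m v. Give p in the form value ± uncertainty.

Relative error in a monomial: (δp/p)² = Σ (nᵢ · δxᵢ/xᵢ)².
  (1·δm/m)² = (1×0.0477)² = 0.00227;  (1·δv/v)² = (1×0.0368)² = 0.00135
δp/p = √(0.00362) = 0.0602
p = 52.5 kg·m/s, so δp = 0.0602 × 52.5 = 3.16 kg·m/s.

52.5 ± 3.16 kg·m/s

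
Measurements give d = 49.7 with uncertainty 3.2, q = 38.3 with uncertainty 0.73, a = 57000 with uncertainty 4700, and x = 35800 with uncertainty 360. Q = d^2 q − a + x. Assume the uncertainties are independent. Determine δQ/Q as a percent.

Let p = d^2·q = 94600. δp/p = √((2·δd/d)² + (1·δq/q)²) = √(0.0166 + 0.000363) = 0.130, so δp = 12300.
Q = p − a + x: δQ = √(δp² + δa² + δx²) = √(1.52e+08 + 2.21e+07 + 1.3e+05) = 13200
Q = 73400, so δQ/Q = 13200/73400 = 0.180.

18.0%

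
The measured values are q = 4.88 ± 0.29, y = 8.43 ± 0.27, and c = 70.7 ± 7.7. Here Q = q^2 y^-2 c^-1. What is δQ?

For a monomial Q ∝ q^2, y^-2, c^-1, fractional errors add in quadrature:
  (2·δq/q)² = (2×0.0594)² = 0.0141;  (-2·δy/y)² = (-2×0.0320)² = 0.00410;  (-1·δc/c)² = (-1×0.109)² = 0.0119
δQ/Q = √(0.0301) = 0.173
Q = 0.00474, so δQ = 0.173 × 0.00474 = 0.000822.

0.000822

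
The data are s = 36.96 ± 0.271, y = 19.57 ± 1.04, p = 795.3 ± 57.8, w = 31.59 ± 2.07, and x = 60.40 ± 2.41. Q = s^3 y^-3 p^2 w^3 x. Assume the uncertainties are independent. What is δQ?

Q is a product of powers, so relative uncertainties combine in quadrature:
  (3·δs/s)² = (3×0.00733)² = 0.000484;  (-3·δy/y)² = (-3×0.0531)² = 0.0254;  (2·δp/p)² = (2×0.0727)² = 0.0211;  (3·δw/w)² = (3×0.0655)² = 0.0386;  (1·δx/x)² = (1×0.0399)² = 0.00159
δQ/Q = √(0.0873) = 0.295
Q = 8.113e+12, so δQ = 0.295 × 8.113e+12 = 2.4e+12.

2.4e+12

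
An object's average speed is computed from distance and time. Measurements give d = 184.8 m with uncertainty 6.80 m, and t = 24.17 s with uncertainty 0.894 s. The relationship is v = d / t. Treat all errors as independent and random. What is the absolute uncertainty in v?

Since v is a product/quotient, work with relative uncertainties:
  (1·δd/d)² = (1×0.0368)² = 0.00135;  (-1·δt/t)² = (-1×0.0370)² = 0.00137
δv/v = √(0.00272) = 0.0522
v = 7.646 m/s, so δv = 0.0522 × 7.646 = 0.399 m/s.

0.399 m/s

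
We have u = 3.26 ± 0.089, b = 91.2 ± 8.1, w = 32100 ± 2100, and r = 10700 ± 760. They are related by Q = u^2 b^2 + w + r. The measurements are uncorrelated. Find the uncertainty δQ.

Let p = u^2·b^2 = 88400. δp/p = √((2·δu/u)² + (2·δb/b)²) = √(0.00298 + 0.0316) = 0.186, so δp = 16400.
Q = p + w + r: δQ = √(δp² + δw² + δr²) = √(2.7e+08 + 4.41e+06 + 5.78e+05) = 16600

16600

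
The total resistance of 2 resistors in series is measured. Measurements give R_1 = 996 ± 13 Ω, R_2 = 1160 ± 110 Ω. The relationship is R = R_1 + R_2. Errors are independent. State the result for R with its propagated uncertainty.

For a sum/difference, combine absolute errors in quadrature:
  (δR_1)² = 169;  (δR_2)² = 12100
δR = √(12300) = 111 Ω
R = 2160 Ω.

2160 ± 111 Ω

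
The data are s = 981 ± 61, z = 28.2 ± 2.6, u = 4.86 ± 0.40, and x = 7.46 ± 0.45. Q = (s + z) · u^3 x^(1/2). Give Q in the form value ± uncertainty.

(3.16 ± 0.810) × 10^5

Let w = s + z = 1010. δw = √(δs² + δz²) = √(3720 + 6.76) = 61.1, so δw/w = 0.0605.
Q is then a monomial in w, u, x:
δQ/Q = √((δw/w)² + (3·δu/u)² + (½·δx/x)²) = √(0.00366 + 0.0610 + 0.000910) = 0.256
Q = 3.16e+05, so δQ = 0.256 × 3.16e+05 = 81000.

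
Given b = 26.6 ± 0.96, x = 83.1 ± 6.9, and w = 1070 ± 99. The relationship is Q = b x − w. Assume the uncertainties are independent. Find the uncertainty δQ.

Let p = b·x = 2210. δp/p = √((1·δb/b)² + (1·δx/x)²) = √(0.00130 + 0.00689) = 0.0905, so δp = 200.
Q = p − w: δQ = √(δp² + δw²) = √(40100 + 9800) = 223

223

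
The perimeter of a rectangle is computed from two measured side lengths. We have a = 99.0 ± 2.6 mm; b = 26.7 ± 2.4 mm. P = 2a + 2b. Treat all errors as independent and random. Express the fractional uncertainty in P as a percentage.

P is a linear combination, so absolute uncertainties add in quadrature:
  (2·δa)² = 27.0;  (2·δb)² = 23.0
δP = √(50.1) = 7.08 mm
P = 251 mm, so δP/P = 7.08/251 = 0.0281.

2.81%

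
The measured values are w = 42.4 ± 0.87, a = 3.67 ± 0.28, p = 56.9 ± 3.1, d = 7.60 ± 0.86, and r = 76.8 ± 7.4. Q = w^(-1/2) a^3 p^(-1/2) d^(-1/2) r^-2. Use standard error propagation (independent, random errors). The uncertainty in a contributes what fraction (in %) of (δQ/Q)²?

(δQ/Q)² = (−½·δw/w)² + (3·δa/a)² + (−½·δp/p)² + (−½·δd/d)² + (-2·δr/r)²
  w term: (-0.5×0.0205)² = 0.000105
  a term: (3×0.0763)² = 0.0524
  p term: (-0.5×0.0545)² = 0.000742
  d term: (-0.5×0.113)² = 0.00320
  r term: (-2×0.0964)² = 0.0371
Total = 0.0936. Share from a = 0.0524/0.0936 = 0.560.

56.0%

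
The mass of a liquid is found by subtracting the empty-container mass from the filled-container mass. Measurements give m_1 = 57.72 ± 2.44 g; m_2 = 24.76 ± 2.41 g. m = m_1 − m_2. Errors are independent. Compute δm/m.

For a sum/difference, combine absolute errors in quadrature:
  (δm_1)² = 5.95;  (δm_2)² = 5.81
δm = √(11.8) = 3.43 g
m = 32.96 g, so δm/m = 3.43/32.96 = 0.104.

0.104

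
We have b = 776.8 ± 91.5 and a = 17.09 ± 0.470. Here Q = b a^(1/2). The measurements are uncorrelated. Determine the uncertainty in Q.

Products/powers → add relative errors in quadrature, weighted by exponent:
  (1·δb/b)² = (1×0.118)² = 0.0139;  (½·δa/a)² = (0.5×0.0275)² = 0.000189
δQ/Q = √(0.0141) = 0.119
Q = 3211, so δQ = 0.119 × 3211 = 381.

381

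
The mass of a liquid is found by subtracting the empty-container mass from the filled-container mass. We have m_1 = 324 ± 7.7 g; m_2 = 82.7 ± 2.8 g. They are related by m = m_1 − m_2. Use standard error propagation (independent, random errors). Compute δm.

Each term contributes (cᵢ δxᵢ)² to (δm)²:
  (δm_1)² = 59.3;  (δm_2)² = 7.84
δm = √(67.1) = 8.19 g

8.19 g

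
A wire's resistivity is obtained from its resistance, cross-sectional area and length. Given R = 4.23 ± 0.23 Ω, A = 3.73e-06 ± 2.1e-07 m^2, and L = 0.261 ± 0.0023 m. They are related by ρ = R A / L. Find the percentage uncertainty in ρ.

ρ is a product of powers, so relative uncertainties combine in quadrature:
  (1·δR/R)² = (1×0.0544)² = 0.00296;  (1·δA/A)² = (1×0.0563)² = 0.00317;  (-1·δL/L)² = (-1×0.00881)² = 7.77e-05
δρ/ρ = √(0.00620) = 0.0788

7.88%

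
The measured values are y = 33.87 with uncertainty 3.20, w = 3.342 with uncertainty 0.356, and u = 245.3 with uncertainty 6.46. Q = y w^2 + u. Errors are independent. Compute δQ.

Let p = y·w^2 = 378.3. δp/p = √((1·δy/y)² + (2·δw/w)²) = √(0.00893 + 0.0454) = 0.233, so δp = 88.2.
Q = p + u: δQ = √(δp² + δu²) = √(7770 + 41.7) = 88.4

88.4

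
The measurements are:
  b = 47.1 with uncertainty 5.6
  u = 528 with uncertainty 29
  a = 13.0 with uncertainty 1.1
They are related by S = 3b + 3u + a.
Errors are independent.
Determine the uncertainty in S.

For a sum/difference, combine absolute errors in quadrature:
  (3·δb)² = 282;  (3·δu)² = 7570;  (δa)² = 1.21
δS = √(7850) = 88.6

88.6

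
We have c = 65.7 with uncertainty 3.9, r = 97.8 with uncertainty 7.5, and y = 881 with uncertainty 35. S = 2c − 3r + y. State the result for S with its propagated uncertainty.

Sums and differences: (δS)² = Σ (cᵢ δxᵢ)².
  (2·δc)² = 60.8;  (3·δr)² = 506;  (δy)² = 1220
δS = √(1790) = 42.3
S = 719.

719 ± 42.3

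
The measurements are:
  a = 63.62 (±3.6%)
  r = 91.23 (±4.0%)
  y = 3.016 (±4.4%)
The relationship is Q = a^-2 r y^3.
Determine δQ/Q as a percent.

15.6%

For a monomial Q ∝ a^-2, r, y^3, fractional errors add in quadrature:
  (-2·δa/a)² = (-2×0.0360)² = 0.00518;  (1·δr/r)² = (1×0.0400)² = 0.00160;  (3·δy/y)² = (3×0.0440)² = 0.0174
δQ/Q = √(0.0242) = 0.156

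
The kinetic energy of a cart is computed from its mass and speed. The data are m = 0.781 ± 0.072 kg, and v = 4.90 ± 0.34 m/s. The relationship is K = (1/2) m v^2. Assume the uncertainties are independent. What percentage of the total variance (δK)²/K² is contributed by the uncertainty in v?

(δK/K)² = (1·δm/m)² + (2·δv/v)²
  m term: (1×0.0922)² = 0.00850
  v term: (2×0.0694)² = 0.0193
Total = 0.0278. Share from v = 0.0193/0.0278 = 0.694.

69.4%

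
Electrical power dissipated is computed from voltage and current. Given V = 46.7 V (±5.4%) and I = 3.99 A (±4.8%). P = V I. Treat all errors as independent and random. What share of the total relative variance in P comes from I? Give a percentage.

(δP/P)² = (1·δV/V)² + (1·δI/I)²
  V term: (1×0.0540)² = 0.00292
  I term: (1×0.0480)² = 0.00230
Total = 0.00522. Share from I = 0.00230/0.00522 = 0.441.

44.1%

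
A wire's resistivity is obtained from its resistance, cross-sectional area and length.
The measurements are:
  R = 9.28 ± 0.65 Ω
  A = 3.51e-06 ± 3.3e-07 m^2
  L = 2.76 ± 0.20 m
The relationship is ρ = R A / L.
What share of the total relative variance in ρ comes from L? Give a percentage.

(δρ/ρ)² = (1·δR/R)² + (1·δA/A)² + (-1·δL/L)²
  R term: (1×0.0700)² = 0.00491
  A term: (1×0.0940)² = 0.00884
  L term: (-1×0.0725)² = 0.00525
Total = 0.0190. Share from L = 0.00525/0.0190 = 0.276.

27.6%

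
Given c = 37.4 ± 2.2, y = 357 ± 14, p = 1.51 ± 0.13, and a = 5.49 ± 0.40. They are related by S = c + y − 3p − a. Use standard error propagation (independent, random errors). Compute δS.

14.2

S is a linear combination, so absolute uncertainties add in quadrature:
  (δc)² = 4.84;  (δy)² = 196;  (3·δp)² = 0.152;  (δa)² = 0.160
δS = √(201) = 14.2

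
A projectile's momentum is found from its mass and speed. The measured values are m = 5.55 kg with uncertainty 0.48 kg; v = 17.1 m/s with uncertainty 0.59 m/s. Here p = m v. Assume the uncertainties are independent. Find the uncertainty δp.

8.84 kg·m/s

Since p is a product/quotient, work with relative uncertainties:
  (1·δm/m)² = (1×0.0865)² = 0.00748;  (1·δv/v)² = (1×0.0345)² = 0.00119
δp/p = √(0.00867) = 0.0931
p = 94.9 kg·m/s, so δp = 0.0931 × 94.9 = 8.84 kg·m/s.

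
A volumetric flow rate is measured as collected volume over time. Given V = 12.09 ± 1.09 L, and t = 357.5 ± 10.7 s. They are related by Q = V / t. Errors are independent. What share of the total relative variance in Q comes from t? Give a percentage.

(δQ/Q)² = (1·δV/V)² + (-1·δt/t)²
  V term: (1×0.0902)² = 0.00813
  t term: (-1×0.0299)² = 0.000896
Total = 0.00902. Share from t = 0.000896/0.00902 = 0.0993.

9.93%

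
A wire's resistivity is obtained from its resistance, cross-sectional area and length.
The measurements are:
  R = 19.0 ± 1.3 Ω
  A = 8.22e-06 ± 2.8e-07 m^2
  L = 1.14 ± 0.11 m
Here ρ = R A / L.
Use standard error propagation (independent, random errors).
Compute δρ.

1.69e-05 Ω·m

ρ is a product of powers, so relative uncertainties combine in quadrature:
  (1·δR/R)² = (1×0.0684)² = 0.00468;  (1·δA/A)² = (1×0.0341)² = 0.00116;  (-1·δL/L)² = (-1×0.0965)² = 0.00931
δρ/ρ = √(0.0152) = 0.123
ρ = 0.000137 Ω·m, so δρ = 0.123 × 0.000137 = 1.69e-05 Ω·m.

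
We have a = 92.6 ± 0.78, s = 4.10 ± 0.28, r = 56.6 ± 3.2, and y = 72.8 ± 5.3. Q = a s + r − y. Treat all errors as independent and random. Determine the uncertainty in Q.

26.8

Let p = a·s = 380. δp/p = √((1·δa/a)² + (1·δs/s)²) = √(7.1e-05 + 0.00466) = 0.0688, so δp = 26.1.
Q = p + r − y: δQ = √(δp² + δr² + δy²) = √(682 + 10.2 + 28.1) = 26.8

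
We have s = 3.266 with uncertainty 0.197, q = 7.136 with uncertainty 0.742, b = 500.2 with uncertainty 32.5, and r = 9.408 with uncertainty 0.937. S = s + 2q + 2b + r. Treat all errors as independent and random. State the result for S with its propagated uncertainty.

1027 ± 65.0

Absolute uncertainties add in quadrature for a linear combination:
  (δs)² = 0.0388;  (2·δq)² = 2.20;  (2·δb)² = 4220;  (δr)² = 0.878
δS = √(4230) = 65.0
S = 1027.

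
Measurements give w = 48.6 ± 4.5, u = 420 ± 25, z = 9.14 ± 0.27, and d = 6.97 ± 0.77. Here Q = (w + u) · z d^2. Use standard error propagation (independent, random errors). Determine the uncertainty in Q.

Let h = w + u = 469. δh = √(δw² + δu²) = √(20.2 + 625) = 25.4, so δh/h = 0.0542.
Q is then a monomial in h, z, d:
δQ/Q = √((δh/h)² + (1·δz/z)² + (2·δd/d)²) = √(0.00294 + 0.000873 + 0.0488) = 0.229
Q = 2.08e+05, so δQ = 0.229 × 2.08e+05 = 47700.

47700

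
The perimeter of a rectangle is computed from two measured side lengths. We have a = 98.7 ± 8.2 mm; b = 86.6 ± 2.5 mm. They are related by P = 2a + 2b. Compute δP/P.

Sums and differences: (δP)² = Σ (cᵢ δxᵢ)².
  (2·δa)² = 269;  (2·δb)² = 25.0
δP = √(294) = 17.1 mm
P = 371 mm, so δP/P = 17.1/371 = 0.0463.

0.0463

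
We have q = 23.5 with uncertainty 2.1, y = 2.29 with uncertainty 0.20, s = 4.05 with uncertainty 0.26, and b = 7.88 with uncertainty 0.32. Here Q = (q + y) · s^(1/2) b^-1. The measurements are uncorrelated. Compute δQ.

0.638

Let u = q + y = 25.8. δu = √(δq² + δy²) = √(4.41 + 0.0400) = 2.11, so δu/u = 0.0818.
Q is then a monomial in u, s, b:
δQ/Q = √((δu/u)² + (½·δs/s)² + (-1·δb/b)²) = √(0.00669 + 0.00103 + 0.00165) = 0.0968
Q = 6.59, so δQ = 0.0968 × 6.59 = 0.638.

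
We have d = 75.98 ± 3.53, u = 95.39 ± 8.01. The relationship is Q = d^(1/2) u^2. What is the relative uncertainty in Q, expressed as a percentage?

17.0%

Since Q is a product/quotient, work with relative uncertainties:
  (½·δd/d)² = (0.5×0.0465)² = 0.000540;  (2·δu/u)² = (2×0.0840)² = 0.0282
δQ/Q = √(0.0287) = 0.170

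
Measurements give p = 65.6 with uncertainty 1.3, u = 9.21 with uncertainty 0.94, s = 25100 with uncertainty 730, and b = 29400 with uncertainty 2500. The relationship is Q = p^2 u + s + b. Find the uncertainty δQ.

Let w = p^2·u = 39600. δw/w = √((2·δp/p)² + (1·δu/u)²) = √(0.00157 + 0.0104) = 0.109, so δw = 4340.
Q = w + s + b: δQ = √(δw² + δs² + δb²) = √(1.88e+07 + 5.33e+05 + 6.25e+06) = 5060

5060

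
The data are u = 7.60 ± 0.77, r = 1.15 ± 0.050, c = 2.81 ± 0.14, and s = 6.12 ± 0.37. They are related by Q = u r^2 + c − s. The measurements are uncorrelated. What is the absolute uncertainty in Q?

Let p = u·r^2 = 10.1. δp/p = √((1·δu/u)² + (2·δr/r)²) = √(0.0103 + 0.00756) = 0.134, so δp = 1.34.
Q = p + c − s: δQ = √(δp² + δc² + δs²) = √(1.80 + 0.0196 + 0.137) = 1.40

1.40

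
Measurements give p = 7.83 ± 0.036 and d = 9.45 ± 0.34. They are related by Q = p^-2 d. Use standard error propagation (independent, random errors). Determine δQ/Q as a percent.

3.71%

Relative error in a monomial: (δQ/Q)² = Σ (nᵢ · δxᵢ/xᵢ)².
  (-2·δp/p)² = (-2×0.00460)² = 8.46e-05;  (1·δd/d)² = (1×0.0360)² = 0.00129
δQ/Q = √(0.00138) = 0.0371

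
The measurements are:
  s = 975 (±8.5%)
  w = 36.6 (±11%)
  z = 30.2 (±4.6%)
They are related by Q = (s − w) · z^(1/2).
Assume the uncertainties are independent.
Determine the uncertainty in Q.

471

Let u = s − w = 938. δu = √(δs² + δw²) = √(6870 + 16.2) = 83.0, so δu/u = 0.0884.
Q is then a monomial in u, z:
δQ/Q = √((δu/u)² + (½·δz/z)²) = √(0.00782 + 0.000529) = 0.0914
Q = 5160, so δQ = 0.0914 × 5160 = 471.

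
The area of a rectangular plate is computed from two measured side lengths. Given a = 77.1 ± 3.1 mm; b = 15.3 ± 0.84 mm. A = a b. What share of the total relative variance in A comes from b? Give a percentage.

65.1%

(δA/A)² = (1·δa/a)² + (1·δb/b)²
  a term: (1×0.0402)² = 0.00162
  b term: (1×0.0549)² = 0.00301
Total = 0.00463. Share from b = 0.00301/0.00463 = 0.651.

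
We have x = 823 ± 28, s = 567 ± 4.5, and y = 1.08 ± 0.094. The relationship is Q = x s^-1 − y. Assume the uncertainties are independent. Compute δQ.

0.107

Let p = x·s^-1 = 1.45. δp/p = √((1·δx/x)² + (-1·δs/s)²) = √(0.00116 + 6.3e-05) = 0.0349, so δp = 0.0507.
Q = p − y: δQ = √(δp² + δy²) = √(0.00257 + 0.00884) = 0.107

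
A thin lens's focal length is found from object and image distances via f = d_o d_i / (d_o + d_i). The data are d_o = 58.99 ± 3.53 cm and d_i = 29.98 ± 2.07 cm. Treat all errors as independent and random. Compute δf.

0.994 cm

∂f/∂d_o = (d_i/(d_o+d_i))² = 0.114;  ∂f/∂d_i = (d_o/(d_o+d_i))² = 0.440
δf = √((∂f/∂d_o · δd_o)² + (∂f/∂d_i · δd_i)²) = √(0.161 + 0.828) = 0.994 cm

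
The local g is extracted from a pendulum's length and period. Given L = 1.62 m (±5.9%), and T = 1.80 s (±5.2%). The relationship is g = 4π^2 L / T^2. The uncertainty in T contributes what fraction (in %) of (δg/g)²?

(δg/g)² = (1·δL/L)² + (-2·δT/T)²
  L term: (1×0.0590)² = 0.00348
  T term: (-2×0.0520)² = 0.0108
Total = 0.0143. Share from T = 0.0108/0.0143 = 0.757.

75.7%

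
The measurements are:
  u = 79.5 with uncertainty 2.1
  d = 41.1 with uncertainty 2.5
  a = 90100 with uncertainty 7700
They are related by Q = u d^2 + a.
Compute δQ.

18400

Let p = u·d^2 = 1.34e+05. δp/p = √((1·δu/u)² + (2·δd/d)²) = √(0.000698 + 0.0148) = 0.124, so δp = 16700.
Q = p + a: δQ = √(δp² + δa²) = √(2.79e+08 + 5.93e+07) = 18400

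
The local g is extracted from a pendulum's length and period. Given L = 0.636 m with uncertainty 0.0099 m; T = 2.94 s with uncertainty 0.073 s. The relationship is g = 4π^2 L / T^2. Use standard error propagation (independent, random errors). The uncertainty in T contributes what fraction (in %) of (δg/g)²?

(δg/g)² = (1·δL/L)² + (-2·δT/T)²
  L term: (1×0.0156)² = 0.000242
  T term: (-2×0.0248)² = 0.00247
Total = 0.00271. Share from T = 0.00247/0.00271 = 0.911.

91.1%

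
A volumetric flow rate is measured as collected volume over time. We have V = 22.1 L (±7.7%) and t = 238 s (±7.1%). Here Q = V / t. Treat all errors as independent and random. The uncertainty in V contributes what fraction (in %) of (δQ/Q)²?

(δQ/Q)² = (1·δV/V)² + (-1·δt/t)²
  V term: (1×0.0770)² = 0.00593
  t term: (-1×0.0710)² = 0.00504
Total = 0.0110. Share from V = 0.00593/0.0110 = 0.540.

54.0%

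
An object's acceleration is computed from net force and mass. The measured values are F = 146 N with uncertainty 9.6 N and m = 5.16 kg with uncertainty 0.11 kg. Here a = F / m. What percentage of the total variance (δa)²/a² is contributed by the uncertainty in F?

(δa/a)² = (1·δF/F)² + (-1·δm/m)²
  F term: (1×0.0658)² = 0.00432
  m term: (-1×0.0213)² = 0.000454
Total = 0.00478. Share from F = 0.00432/0.00478 = 0.905.

90.5%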